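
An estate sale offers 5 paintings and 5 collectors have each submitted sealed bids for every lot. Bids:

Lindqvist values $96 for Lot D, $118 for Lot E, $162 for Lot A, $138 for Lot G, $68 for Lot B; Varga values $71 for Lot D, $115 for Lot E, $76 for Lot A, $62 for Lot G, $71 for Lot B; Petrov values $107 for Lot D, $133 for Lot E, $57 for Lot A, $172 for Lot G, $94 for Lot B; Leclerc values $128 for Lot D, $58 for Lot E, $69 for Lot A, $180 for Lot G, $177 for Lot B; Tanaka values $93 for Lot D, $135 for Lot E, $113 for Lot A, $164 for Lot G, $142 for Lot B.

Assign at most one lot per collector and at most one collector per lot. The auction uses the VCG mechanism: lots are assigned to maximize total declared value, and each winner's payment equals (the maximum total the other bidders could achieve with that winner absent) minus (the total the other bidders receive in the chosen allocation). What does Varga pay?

Efficient allocation: Lindqvist→Lot A ($162), Varga→Lot E ($115), Petrov→Lot D ($107), Leclerc→Lot B ($177), Tanaka→Lot G ($164); total welfare W = $725.
Varga receives Lot E at value $115, so the others get W − 115 = $610.
Without Varga: best allocation of the remaining 4 bidders over all 5 lots is Lindqvist→Lot A ($162), Petrov→Lot G ($172), Leclerc→Lot B ($177), Tanaka→Lot E ($135), total $646.
VCG payment = (others' best without Varga) − (others' welfare with Varga) = 646 − 610 = $36.

Varga pays $36.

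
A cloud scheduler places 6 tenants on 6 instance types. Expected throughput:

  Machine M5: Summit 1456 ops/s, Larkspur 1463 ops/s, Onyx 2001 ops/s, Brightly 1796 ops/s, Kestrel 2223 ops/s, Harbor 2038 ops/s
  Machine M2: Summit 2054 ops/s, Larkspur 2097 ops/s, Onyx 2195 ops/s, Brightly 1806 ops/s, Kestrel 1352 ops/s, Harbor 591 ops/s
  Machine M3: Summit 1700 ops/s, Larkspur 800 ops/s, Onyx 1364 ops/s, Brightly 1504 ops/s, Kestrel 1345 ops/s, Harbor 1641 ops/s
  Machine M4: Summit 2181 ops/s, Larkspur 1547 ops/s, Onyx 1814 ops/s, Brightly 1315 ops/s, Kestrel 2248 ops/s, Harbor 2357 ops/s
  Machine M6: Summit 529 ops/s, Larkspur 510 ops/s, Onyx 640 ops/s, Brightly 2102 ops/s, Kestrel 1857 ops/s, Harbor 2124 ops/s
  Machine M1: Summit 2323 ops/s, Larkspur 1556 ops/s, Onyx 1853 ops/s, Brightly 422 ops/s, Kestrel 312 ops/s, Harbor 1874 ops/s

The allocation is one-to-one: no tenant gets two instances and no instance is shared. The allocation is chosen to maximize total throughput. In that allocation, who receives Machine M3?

Onyx receives Machine M3.

Optimal: Summit→Machine M1 (2323 ops/s), Larkspur→Machine M2 (2097 ops/s), Onyx→Machine M3 (1364 ops/s), Brightly→Machine M6 (2102 ops/s), Kestrel→Machine M5 (2223 ops/s), Harbor→Machine M4 (2357 ops/s) — total 2323+2097+1364+2102+2223+2357 = 12466 ops/s.
Max-entry greedy (repeatedly take the single best remaining cell) gives 12000 ops/s, worse by 466.
No other one-to-one assignment exceeds 12466 ops/s.
Onyx's own top instance is Machine M2 (2195 ops/s), but forcing Onyx→Machine M2 and reassigning the rest optimally gives only 12133 ops/s — worse by 333.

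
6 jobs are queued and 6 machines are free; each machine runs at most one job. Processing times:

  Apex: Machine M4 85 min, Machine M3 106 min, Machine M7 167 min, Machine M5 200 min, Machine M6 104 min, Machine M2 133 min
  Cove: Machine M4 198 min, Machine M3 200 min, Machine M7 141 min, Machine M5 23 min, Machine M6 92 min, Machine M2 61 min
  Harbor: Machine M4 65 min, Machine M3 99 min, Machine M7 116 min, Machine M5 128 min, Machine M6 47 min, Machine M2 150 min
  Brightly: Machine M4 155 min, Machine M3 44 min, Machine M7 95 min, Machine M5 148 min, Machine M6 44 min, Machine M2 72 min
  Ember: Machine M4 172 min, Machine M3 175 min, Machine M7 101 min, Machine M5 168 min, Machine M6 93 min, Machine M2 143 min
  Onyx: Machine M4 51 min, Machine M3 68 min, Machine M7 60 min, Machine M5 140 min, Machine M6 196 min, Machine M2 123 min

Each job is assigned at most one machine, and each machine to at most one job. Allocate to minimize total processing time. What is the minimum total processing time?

Optimal: Apex→Machine M4 (85 min), Cove→Machine M5 (23 min), Harbor→Machine M6 (47 min), Brightly→Machine M2 (72 min), Ember→Machine M7 (101 min), Onyx→Machine M3 (68 min) — total 85+23+47+72+101+68 = 396 min.
Row-greedy (each job in turn takes its cheapest remaining machine) gives 423 min, worse by 27.

Minimum total: 396 min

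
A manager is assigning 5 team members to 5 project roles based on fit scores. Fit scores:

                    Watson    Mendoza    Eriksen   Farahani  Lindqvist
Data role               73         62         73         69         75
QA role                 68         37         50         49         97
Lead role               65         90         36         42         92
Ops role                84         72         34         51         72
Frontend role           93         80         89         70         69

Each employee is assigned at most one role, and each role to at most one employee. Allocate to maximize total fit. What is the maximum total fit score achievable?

Maximum total: 429 pts

This is a one-to-one assignment (maximum-weight bipartite matching).
Optimal: Watson→Ops role (84 pts), Mendoza→Lead role (90 pts), Eriksen→Frontend role (89 pts), Farahani→Data role (69 pts), Lindqvist→QA role (97 pts) — total 84+90+89+69+97 = 429 pts.
Row-greedy (each employee in turn takes its best remaining role) gives 404 pts, worse by 25.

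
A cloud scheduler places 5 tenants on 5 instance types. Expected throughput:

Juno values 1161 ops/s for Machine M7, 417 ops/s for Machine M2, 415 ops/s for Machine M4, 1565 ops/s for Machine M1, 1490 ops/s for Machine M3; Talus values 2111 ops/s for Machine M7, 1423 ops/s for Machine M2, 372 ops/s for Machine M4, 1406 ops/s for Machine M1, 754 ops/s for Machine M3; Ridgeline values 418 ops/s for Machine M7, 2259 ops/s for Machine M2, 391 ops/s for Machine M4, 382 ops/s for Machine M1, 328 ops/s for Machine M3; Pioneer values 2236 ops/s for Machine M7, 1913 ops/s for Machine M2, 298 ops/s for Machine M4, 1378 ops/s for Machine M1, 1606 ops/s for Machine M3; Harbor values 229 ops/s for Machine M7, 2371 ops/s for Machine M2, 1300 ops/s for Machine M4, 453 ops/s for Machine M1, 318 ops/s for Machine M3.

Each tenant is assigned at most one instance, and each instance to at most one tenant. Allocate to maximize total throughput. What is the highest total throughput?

Maximum total: 8841 ops/s

This is the linear assignment problem.
Optimal: Juno→Machine M1 (1565 ops/s), Talus→Machine M7 (2111 ops/s), Ridgeline→Machine M2 (2259 ops/s), Pioneer→Machine M3 (1606 ops/s), Harbor→Machine M4 (1300 ops/s) — total 1565+2111+2259+1606+1300 = 8841 ops/s.
Max-entry greedy (repeatedly take the single best remaining cell) gives 7317 ops/s, worse by 1524.
Checked against all permutations: 8841 ops/s is optimal.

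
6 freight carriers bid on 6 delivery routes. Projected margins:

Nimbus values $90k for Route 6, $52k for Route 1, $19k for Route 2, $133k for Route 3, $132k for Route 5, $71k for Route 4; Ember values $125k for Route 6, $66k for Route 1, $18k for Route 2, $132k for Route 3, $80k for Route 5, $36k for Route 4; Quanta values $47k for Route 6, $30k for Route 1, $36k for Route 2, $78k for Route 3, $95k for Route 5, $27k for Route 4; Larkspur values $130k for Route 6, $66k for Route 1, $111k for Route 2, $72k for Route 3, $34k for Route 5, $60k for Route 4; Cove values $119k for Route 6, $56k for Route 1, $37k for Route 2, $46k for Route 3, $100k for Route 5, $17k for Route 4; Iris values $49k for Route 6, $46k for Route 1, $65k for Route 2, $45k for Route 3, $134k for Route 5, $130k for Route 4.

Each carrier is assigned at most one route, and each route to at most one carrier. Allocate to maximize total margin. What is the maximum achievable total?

Max total: $654k

Optimal: Nimbus→Route 3 ($133k), Ember→Route 1 ($66k), Quanta→Route 5 ($95k), Larkspur→Route 2 ($111k), Cove→Route 6 ($119k), Iris→Route 4 ($130k) — total 133+66+95+111+119+130 = $654k.
Max-entry greedy (repeatedly take the single best remaining cell) gives $527k, worse by 127.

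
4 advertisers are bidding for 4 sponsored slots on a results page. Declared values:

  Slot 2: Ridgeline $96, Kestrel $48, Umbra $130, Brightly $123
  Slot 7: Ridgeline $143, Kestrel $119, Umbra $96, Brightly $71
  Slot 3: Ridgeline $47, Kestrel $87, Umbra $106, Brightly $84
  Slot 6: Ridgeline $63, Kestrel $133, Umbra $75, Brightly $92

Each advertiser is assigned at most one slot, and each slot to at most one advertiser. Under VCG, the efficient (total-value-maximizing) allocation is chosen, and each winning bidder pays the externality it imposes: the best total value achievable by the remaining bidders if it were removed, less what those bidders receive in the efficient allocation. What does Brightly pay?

Efficient allocation: Ridgeline→Slot 7 ($143), Kestrel→Slot 6 ($133), Umbra→Slot 3 ($106), Brightly→Slot 2 ($123); total welfare W = $505.
Brightly receives Slot 2 at value $123, so the others get W − 123 = $382.
Without Brightly: best allocation of the remaining 3 bidders over all 4 slots is Ridgeline→Slot 7 ($143), Kestrel→Slot 6 ($133), Umbra→Slot 2 ($130), total $406.
VCG payment = (others' best without Brightly) − (others' welfare with Brightly) = 406 − 382 = $24.

Brightly pays $24.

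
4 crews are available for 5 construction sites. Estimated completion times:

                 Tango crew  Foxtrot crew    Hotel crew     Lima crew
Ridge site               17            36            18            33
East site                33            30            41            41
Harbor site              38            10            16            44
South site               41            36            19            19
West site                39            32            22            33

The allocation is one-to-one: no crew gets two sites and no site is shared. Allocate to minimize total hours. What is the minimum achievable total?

Minimum total: 68 hours

This is a one-to-one assignment (minimum-cost bipartite matching).
Optimal: Tango crew→Ridge site (17 hours), Foxtrot crew→Harbor site (10 hours), Hotel crew→West site (22 hours), Lima crew→South site (19 hours) — total 17+10+22+19 = 68 hours.
Min-entry greedy (repeatedly take the single cheapest remaining cell) gives 79 hours, worse by 11.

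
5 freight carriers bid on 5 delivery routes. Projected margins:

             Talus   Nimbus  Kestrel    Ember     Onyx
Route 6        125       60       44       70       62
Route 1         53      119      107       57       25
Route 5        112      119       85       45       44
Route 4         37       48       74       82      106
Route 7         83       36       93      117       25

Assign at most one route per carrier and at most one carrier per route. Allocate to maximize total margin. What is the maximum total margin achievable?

Optimal: Talus→Route 6 ($125k), Nimbus→Route 5 ($119k), Kestrel→Route 1 ($107k), Ember→Route 7 ($117k), Onyx→Route 4 ($106k) — total 125+119+107+117+106 = $574k.
Column-greedy (each route in turn goes to its best remaining carrier) gives $552k, worse by 22.
Next-best assignment: Talus→Route 6, Nimbus→Route 1, Kestrel→Route 5, Ember→Route 7, Onyx→Route 4 = $552k.

Max total: $574k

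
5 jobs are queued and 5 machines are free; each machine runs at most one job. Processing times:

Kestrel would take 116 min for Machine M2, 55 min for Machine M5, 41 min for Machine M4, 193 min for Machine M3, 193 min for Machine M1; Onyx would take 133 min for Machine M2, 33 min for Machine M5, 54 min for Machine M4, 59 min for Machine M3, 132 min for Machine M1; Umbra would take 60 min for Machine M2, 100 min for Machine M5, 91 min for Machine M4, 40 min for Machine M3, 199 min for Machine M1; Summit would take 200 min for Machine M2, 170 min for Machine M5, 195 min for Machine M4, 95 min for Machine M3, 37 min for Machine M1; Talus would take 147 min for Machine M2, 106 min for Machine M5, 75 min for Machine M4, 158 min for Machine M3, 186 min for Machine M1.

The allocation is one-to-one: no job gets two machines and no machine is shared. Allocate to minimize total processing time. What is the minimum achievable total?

Minimum total: 286 min

This is the linear assignment problem.
Optimal: Kestrel→Machine M5 (55 min), Onyx→Machine M3 (59 min), Umbra→Machine M2 (60 min), Summit→Machine M1 (37 min), Talus→Machine M4 (75 min) — total 55+59+60+37+75 = 286 min.
Row-greedy (each job in turn takes its cheapest remaining machine) gives 298 min, worse by 12.
Swapping Kestrel↔Onyx (Kestrel→Machine M3 193 min, Onyx→Machine M5 33 min) adds 112.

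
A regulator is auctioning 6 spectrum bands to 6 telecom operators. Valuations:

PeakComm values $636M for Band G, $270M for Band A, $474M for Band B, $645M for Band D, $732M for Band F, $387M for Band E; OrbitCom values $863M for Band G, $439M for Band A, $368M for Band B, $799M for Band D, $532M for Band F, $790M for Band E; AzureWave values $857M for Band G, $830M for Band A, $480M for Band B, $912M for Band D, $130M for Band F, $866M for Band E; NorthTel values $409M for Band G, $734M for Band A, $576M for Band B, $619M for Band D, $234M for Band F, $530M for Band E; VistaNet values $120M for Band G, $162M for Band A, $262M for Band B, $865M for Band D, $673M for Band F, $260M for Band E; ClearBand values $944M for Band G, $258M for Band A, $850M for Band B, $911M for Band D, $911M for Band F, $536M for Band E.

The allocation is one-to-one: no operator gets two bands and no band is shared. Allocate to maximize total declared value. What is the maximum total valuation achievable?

Maximum total: $4910M

Optimal: PeakComm→Band F ($732M), OrbitCom→Band G ($863M), AzureWave→Band E ($866M), NorthTel→Band A ($734M), VistaNet→Band D ($865M), ClearBand→Band B ($850M) — total 732+863+866+734+865+850 = $4910M.
Next-best assignment: PeakComm→Band F, OrbitCom→Band E, AzureWave→Band G, NorthTel→Band A, VistaNet→Band D, ClearBand→Band B = $4828M.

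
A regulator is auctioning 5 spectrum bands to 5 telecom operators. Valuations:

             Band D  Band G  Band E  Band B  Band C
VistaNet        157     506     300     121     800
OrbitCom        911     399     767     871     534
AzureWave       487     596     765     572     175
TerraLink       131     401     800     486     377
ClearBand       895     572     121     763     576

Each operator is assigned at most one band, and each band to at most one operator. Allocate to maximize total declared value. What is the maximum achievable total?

This is the linear assignment problem.
Optimal: VistaNet→Band C ($800M), OrbitCom→Band B ($871M), AzureWave→Band G ($596M), TerraLink→Band E ($800M), ClearBand→Band D ($895M) — total 800+871+596+800+895 = $3962M.
Row-greedy (each operator in turn takes its best remaining band) gives $3534M, worse by 428.

Maximum total: $3962M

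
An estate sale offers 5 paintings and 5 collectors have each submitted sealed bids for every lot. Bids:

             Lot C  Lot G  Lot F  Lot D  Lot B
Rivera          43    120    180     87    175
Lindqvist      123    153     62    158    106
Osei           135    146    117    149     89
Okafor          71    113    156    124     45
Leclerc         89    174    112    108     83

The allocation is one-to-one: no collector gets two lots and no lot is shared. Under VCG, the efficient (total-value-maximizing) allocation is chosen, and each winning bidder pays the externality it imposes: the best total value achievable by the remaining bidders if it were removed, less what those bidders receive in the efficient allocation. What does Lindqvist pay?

Lindqvist pays $14.

Efficient allocation: Rivera→Lot B ($175), Lindqvist→Lot D ($158), Osei→Lot C ($135), Okafor→Lot F ($156), Leclerc→Lot G ($174); total welfare W = $798.
Lindqvist receives Lot D at value $158, so the others get W − 158 = $640.
Without Lindqvist: best allocation of the remaining 4 bidders over all 5 lots is Rivera→Lot B ($175), Osei→Lot D ($149), Okafor→Lot F ($156), Leclerc→Lot G ($174), total $654.
VCG payment = (others' best without Lindqvist) − (others' welfare with Lindqvist) = 654 − 640 = $14.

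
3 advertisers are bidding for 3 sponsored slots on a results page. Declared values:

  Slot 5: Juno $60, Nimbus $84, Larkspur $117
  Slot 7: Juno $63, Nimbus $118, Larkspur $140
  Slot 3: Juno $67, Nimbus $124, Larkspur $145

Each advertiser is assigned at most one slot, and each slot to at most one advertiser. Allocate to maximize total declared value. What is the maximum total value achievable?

Maximum total: $324

Optimal: Juno→Slot 5 ($60), Nimbus→Slot 3 ($124), Larkspur→Slot 7 ($140) — total 60+124+140 = $324.
Max-entry greedy (repeatedly take the single best remaining cell) gives $323, worse by 1.
Next-best assignment: Juno→Slot 5, Nimbus→Slot 7, Larkspur→Slot 3 = $323.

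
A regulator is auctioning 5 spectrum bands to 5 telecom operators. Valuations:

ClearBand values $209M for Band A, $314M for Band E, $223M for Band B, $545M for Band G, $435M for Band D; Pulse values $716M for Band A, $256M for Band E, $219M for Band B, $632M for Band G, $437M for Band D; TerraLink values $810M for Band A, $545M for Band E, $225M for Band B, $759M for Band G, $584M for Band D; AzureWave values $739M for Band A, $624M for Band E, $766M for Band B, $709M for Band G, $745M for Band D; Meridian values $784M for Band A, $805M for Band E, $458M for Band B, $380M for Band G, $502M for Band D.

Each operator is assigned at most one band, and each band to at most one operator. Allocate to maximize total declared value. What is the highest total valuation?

Max total: $3481M

Treat this as an assignment problem: match each operator to one band.
Optimal: ClearBand→Band D ($435M), Pulse→Band A ($716M), TerraLink→Band G ($759M), AzureWave→Band B ($766M), Meridian→Band E ($805M) — total 435+716+759+766+805 = $3481M.
Every other assignment is strictly worse.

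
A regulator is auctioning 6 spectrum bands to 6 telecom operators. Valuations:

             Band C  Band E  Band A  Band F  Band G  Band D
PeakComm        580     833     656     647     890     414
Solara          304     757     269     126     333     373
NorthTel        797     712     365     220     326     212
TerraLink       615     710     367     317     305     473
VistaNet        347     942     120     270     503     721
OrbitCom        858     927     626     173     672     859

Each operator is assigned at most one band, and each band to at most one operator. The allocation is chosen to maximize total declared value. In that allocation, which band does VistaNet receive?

Optimal: PeakComm→Band G ($890M), Solara→Band E ($757M), NorthTel→Band C ($797M), TerraLink→Band F ($317M), VistaNet→Band D ($721M), OrbitCom→Band A ($626M) — total 890+757+797+317+721+626 = $4108M.
Max-entry greedy (repeatedly take the single best remaining cell) gives $3981M, worse by 127.
Next-best assignment: PeakComm→Band G, Solara→Band A, NorthTel→Band C, TerraLink→Band F, VistaNet→Band E, OrbitCom→Band D = $4074M.
Swapping OrbitCom↔NorthTel (OrbitCom→Band C $858M, NorthTel→Band A $365M) loses 200.
No other one-to-one assignment exceeds $4108M.
VistaNet's own top band is Band E ($942M), but forcing VistaNet→Band E and reassigning the rest optimally gives only $4074M — worse by 34.

VistaNet receives Band D.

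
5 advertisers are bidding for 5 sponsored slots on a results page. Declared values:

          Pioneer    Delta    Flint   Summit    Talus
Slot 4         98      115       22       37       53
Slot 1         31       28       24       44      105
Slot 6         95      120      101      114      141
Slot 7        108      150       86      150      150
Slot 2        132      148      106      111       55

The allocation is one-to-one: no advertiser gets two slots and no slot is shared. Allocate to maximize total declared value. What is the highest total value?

Max total: $603

Treat this as an assignment problem: match each advertiser to one slot.
Optimal: Pioneer→Slot 2 ($132), Delta→Slot 4 ($115), Flint→Slot 6 ($101), Summit→Slot 7 ($150), Talus→Slot 1 ($105) — total 132+115+101+150+105 = $603.
Column-greedy (each slot in turn goes to its best remaining advertiser) gives $548, worse by 55.
Swapping Delta↔Summit (Delta→Slot 7 $150, Summit→Slot 4 $37) loses 78.
No other one-to-one assignment exceeds $603.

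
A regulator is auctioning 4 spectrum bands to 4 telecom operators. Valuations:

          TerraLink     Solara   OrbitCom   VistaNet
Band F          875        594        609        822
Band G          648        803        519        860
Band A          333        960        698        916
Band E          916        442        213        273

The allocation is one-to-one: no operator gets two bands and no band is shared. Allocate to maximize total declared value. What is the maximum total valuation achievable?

Optimal: TerraLink→Band E ($916M), Solara→Band A ($960M), OrbitCom→Band F ($609M), VistaNet→Band G ($860M) — total 916+960+609+860 = $3345M.
Column-greedy (each band in turn goes to its best remaining operator) gives $2908M, worse by 437.
Next-best assignment: TerraLink→Band E, Solara→Band G, OrbitCom→Band F, VistaNet→Band A = $3244M.

Max total: $3345M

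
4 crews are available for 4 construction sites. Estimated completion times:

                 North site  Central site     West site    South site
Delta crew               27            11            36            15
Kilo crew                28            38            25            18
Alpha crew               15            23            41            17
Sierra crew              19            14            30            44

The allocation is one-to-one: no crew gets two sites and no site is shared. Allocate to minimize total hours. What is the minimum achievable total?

This is the linear assignment problem.
Optimal: Delta crew→South site (15 hours), Kilo crew→West site (25 hours), Alpha crew→North site (15 hours), Sierra crew→Central site (14 hours) — total 15+25+15+14 = 69 hours.
Column-greedy (each site in turn goes to its cheapest remaining crew) gives 95 hours, worse by 26.
No other one-to-one assignment undercuts 69 hours.

Minimum total: 69 hours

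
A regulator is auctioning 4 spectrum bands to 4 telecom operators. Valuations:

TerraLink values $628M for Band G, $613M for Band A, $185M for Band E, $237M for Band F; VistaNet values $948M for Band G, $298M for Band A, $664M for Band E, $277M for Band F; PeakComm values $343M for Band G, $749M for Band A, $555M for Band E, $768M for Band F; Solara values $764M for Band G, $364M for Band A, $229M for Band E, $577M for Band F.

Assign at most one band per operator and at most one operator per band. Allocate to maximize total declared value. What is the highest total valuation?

Max total: $2809M

Optimal: TerraLink→Band A ($613M), VistaNet→Band E ($664M), PeakComm→Band F ($768M), Solara→Band G ($764M) — total 613+664+768+764 = $2809M.
Max-entry greedy (repeatedly take the single best remaining cell) gives $2558M, worse by 251.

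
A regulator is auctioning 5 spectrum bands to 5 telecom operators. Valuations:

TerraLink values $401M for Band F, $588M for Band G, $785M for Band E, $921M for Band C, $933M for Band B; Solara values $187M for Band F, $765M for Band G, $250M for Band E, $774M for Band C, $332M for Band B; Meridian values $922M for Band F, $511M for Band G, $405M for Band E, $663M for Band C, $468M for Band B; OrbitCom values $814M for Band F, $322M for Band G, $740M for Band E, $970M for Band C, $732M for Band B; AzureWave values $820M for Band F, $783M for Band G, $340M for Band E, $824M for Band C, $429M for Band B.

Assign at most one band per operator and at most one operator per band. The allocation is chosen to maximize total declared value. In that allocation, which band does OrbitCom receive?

OrbitCom receives Band E.

Optimal: TerraLink→Band B ($933M), Solara→Band G ($765M), Meridian→Band F ($922M), OrbitCom→Band E ($740M), AzureWave→Band C ($824M) — total 933+765+922+740+824 = $4184M.
Row-greedy (each operator in turn takes its best remaining band) gives $4152M, worse by 32.
No other one-to-one assignment exceeds $4184M.
OrbitCom's own top band is Band C ($970M), but forcing OrbitCom→Band C and reassigning the rest optimally gives only $3930M — worse by 254.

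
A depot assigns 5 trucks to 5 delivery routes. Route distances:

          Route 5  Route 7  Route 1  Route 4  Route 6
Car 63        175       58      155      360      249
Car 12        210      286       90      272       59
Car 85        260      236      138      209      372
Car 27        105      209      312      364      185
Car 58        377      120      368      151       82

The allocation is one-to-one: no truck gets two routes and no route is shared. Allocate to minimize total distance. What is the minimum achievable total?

Optimal: Car 63→Route 7 (58 km), Car 12→Route 6 (59 km), Car 85→Route 1 (138 km), Car 27→Route 5 (105 km), Car 58→Route 4 (151 km) — total 58+59+138+105+151 = 511 km.
Column-greedy (each route in turn goes to its cheapest remaining truck) gives 776 km, worse by 265.
Swapping Car 63↔Car 12 (Car 63→Route 6 249 km, Car 12→Route 7 286 km) adds 418.

Minimum total: 511 km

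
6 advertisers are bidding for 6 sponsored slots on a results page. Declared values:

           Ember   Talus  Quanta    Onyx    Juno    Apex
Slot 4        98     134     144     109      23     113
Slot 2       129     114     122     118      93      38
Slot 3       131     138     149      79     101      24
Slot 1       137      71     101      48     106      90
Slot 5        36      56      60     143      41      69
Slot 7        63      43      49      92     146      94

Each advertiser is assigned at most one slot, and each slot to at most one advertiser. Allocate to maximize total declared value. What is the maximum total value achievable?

Maximum total: $802

Optimal: Ember→Slot 1 ($137), Talus→Slot 2 ($114), Quanta→Slot 3 ($149), Onyx→Slot 5 ($143), Juno→Slot 7 ($146), Apex→Slot 4 ($113) — total 137+114+149+143+146+113 = $802.
Swapping Talus↔Quanta (Talus→Slot 3 $138, Quanta→Slot 2 $122) loses 3.
No other one-to-one assignment exceeds $802.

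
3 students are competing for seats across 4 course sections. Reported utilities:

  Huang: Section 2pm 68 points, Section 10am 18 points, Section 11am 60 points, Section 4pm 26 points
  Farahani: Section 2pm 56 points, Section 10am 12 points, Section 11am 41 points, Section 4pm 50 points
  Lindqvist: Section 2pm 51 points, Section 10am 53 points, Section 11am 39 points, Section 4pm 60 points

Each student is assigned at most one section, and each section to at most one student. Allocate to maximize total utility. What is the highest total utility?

Treat this as an assignment problem: match each student to one section.
Optimal: Huang→Section 11am (60 points), Farahani→Section 2pm (56 points), Lindqvist→Section 4pm (60 points) — total 60+56+60 = 176 points.
Row-greedy (each student in turn takes its best remaining section) gives 171 points, worse by 5.
Checked against all permutations: 176 points is optimal.

Max total: 176 points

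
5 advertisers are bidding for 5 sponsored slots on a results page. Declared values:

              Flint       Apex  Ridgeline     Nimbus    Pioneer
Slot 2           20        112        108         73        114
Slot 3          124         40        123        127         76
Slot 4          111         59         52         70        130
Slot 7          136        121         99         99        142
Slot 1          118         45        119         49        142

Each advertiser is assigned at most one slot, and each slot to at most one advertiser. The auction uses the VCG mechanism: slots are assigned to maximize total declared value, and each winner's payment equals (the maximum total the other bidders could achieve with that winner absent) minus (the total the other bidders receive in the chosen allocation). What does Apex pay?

Apex pays $1.

Efficient allocation: Flint→Slot 7 ($136), Apex→Slot 2 ($112), Ridgeline→Slot 1 ($119), Nimbus→Slot 3 ($127), Pioneer→Slot 4 ($130); total welfare W = $624.
Apex receives Slot 2 at value $112, so the others get W − 112 = $512.
Without Apex: best allocation of the remaining 4 bidders over all 5 slots is Flint→Slot 7 ($136), Ridgeline→Slot 2 ($108), Nimbus→Slot 3 ($127), Pioneer→Slot 1 ($142), total $513.
VCG payment = (others' best without Apex) − (others' welfare with Apex) = 513 − 512 = $1.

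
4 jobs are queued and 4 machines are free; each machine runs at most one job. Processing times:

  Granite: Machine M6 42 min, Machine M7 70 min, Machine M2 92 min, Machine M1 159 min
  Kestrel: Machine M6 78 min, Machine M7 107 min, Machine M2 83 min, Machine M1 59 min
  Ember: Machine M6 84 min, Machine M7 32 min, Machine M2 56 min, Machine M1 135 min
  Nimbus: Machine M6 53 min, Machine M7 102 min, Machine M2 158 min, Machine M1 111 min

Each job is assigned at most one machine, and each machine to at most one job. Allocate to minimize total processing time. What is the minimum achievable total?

Minimum total: 236 min

Optimal: Granite→Machine M2 (92 min), Kestrel→Machine M1 (59 min), Ember→Machine M7 (32 min), Nimbus→Machine M6 (53 min) — total 92+59+32+53 = 236 min.
Row-greedy (each job in turn takes its cheapest remaining machine) gives 291 min, worse by 55.
Next-best assignment: Granite→Machine M7, Kestrel→Machine M1, Ember→Machine M2, Nimbus→Machine M6 = 238 min.
Every other assignment is strictly worse.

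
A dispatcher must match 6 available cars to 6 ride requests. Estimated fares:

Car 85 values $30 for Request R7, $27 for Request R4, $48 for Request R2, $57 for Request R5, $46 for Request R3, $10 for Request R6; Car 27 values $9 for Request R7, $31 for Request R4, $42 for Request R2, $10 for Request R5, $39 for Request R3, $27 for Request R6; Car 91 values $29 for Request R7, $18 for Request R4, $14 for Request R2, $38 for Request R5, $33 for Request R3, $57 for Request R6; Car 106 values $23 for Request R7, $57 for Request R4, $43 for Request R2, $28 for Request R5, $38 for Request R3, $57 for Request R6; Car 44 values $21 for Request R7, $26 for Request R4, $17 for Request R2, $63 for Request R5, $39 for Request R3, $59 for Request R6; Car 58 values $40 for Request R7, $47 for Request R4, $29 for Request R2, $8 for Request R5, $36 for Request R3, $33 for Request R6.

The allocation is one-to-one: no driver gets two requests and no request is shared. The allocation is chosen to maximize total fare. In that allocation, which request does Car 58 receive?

This is a one-to-one assignment (maximum-weight bipartite matching).
Optimal: Car 85→Request R3 ($46), Car 27→Request R2 ($42), Car 91→Request R6 ($57), Car 106→Request R4 ($57), Car 44→Request R5 ($63), Car 58→Request R7 ($40) — total 46+42+57+57+63+40 = $305.
Max-entry greedy (repeatedly take the single best remaining cell) gives $304, worse by 1.
Swapping Car 44↔Car 27 (Car 44→Request R2 $17, Car 27→Request R5 $10) loses 78.
No other one-to-one assignment exceeds $305.
Car 58's own top request is Request R4 ($47), but forcing Car 58→Request R4 and reassigning the rest optimally gives only $284 — worse by 21.

Car 58 receives Request R7.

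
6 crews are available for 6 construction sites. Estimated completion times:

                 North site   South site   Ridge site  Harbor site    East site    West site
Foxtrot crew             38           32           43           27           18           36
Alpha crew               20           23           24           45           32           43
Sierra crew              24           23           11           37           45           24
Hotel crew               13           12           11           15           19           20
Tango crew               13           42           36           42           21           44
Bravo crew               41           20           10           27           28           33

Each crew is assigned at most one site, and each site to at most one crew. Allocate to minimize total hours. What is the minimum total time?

Minimum total: 103 hours

Optimal: Foxtrot crew→East site (18 hours), Alpha crew→South site (23 hours), Sierra crew→West site (24 hours), Hotel crew→Harbor site (15 hours), Tango crew→North site (13 hours), Bravo crew→Ridge site (10 hours) — total 18+23+24+15+13+10 = 103 hours.
Column-greedy (each site in turn goes to its cheapest remaining crew) gives 135 hours, worse by 32.
Next-best assignment: Foxtrot crew→East site, Alpha crew→South site, Sierra crew→Ridge site, Hotel crew→West site, Tango crew→North site, Bravo crew→Harbor site = 112 hours.
Swapping Tango crew↔Alpha crew (Tango crew→South site 42 hours, Alpha crew→North site 20 hours) adds 26.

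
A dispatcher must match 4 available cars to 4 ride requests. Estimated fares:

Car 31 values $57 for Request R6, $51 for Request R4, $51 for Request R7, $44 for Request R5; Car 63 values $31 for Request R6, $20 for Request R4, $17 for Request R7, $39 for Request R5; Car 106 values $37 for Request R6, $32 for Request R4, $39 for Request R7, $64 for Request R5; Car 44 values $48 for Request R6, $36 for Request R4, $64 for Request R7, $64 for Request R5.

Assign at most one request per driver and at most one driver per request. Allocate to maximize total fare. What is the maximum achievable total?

Maximum total: $210

Treat this as an assignment problem: match each driver to one request.
Optimal: Car 31→Request R4 ($51), Car 63→Request R6 ($31), Car 106→Request R5 ($64), Car 44→Request R7 ($64) — total 51+31+64+64 = $210.
Row-greedy (each driver in turn takes its best remaining request) gives $171, worse by 39.
Swapping Car 44↔Car 63 (Car 44→Request R6 $48, Car 63→Request R7 $17) loses 30.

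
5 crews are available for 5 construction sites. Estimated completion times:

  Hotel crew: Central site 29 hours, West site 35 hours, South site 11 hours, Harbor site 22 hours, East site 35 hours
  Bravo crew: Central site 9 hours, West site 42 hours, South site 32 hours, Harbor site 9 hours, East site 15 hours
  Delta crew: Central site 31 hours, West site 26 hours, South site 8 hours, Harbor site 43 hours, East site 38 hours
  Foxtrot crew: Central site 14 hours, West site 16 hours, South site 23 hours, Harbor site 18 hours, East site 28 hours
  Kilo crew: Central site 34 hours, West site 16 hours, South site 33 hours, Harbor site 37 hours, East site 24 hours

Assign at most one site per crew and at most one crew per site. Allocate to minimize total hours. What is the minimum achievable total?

Minimum total: 75 hours

Optimal: Hotel crew→Harbor site (22 hours), Bravo crew→East site (15 hours), Delta crew→South site (8 hours), Foxtrot crew→Central site (14 hours), Kilo crew→West site (16 hours) — total 22+15+8+14+16 = 75 hours.
Row-greedy (each crew in turn takes its cheapest remaining site) gives 88 hours, worse by 13.
No other one-to-one assignment undercuts 75 hours.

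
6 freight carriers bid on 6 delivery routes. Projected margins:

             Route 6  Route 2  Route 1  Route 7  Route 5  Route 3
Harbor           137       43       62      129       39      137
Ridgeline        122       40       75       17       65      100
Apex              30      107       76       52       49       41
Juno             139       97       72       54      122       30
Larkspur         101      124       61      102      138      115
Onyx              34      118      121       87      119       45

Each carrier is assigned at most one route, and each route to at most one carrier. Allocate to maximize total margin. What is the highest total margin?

Max total: $734k

This is a one-to-one assignment (maximum-weight bipartite matching).
Optimal: Harbor→Route 7 ($129k), Ridgeline→Route 3 ($100k), Apex→Route 2 ($107k), Juno→Route 6 ($139k), Larkspur→Route 5 ($138k), Onyx→Route 1 ($121k) — total 129+100+107+139+138+121 = $734k.
Row-greedy (each carrier in turn takes its best remaining route) gives $689k, worse by 45.
Next-best assignment: Harbor→Route 7, Ridgeline→Route 6, Apex→Route 2, Juno→Route 5, Larkspur→Route 3, Onyx→Route 1 = $716k.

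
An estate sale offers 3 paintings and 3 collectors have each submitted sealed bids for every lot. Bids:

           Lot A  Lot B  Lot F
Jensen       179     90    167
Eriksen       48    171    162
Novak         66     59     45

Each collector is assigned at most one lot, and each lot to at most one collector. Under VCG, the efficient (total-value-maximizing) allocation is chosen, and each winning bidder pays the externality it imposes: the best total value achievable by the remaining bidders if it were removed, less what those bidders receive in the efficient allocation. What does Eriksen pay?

Eriksen pays $5.

Efficient allocation: Jensen→Lot F ($167), Eriksen→Lot B ($171), Novak→Lot A ($66); total welfare W = $404.
Eriksen receives Lot B at value $171, so the others get W − 171 = $233.
Without Eriksen: best allocation of the remaining 2 bidders over all 3 lots is Jensen→Lot A ($179), Novak→Lot B ($59), total $238.
VCG payment = (others' best without Eriksen) − (others' welfare with Eriksen) = 238 − 233 = $5.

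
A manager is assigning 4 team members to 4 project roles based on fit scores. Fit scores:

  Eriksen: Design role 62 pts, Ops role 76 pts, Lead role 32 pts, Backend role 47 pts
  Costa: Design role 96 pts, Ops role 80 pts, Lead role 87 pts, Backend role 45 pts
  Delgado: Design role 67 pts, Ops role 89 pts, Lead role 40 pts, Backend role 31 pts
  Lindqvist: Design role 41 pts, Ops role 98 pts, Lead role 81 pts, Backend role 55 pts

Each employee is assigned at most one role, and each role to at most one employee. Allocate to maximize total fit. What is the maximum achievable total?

Treat this as an assignment problem: match each employee to one role.
Optimal: Eriksen→Backend role (47 pts), Costa→Design role (96 pts), Delgado→Ops role (89 pts), Lindqvist→Lead role (81 pts) — total 47+96+89+81 = 313 pts.
Row-greedy (each employee in turn takes its best remaining role) gives 267 pts, worse by 46.
Next-best assignment: Eriksen→Backend role, Costa→Lead role, Delgado→Design role, Lindqvist→Ops role = 299 pts.
Checked against all permutations: 313 pts is optimal.

Max total: 313 pts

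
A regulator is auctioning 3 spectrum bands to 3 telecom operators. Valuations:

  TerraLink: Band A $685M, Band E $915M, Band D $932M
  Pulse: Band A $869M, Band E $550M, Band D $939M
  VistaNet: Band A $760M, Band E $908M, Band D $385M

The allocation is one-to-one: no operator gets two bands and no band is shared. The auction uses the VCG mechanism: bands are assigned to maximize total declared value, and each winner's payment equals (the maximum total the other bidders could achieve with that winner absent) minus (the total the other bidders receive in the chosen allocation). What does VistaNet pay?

Efficient allocation: TerraLink→Band D ($932M), Pulse→Band A ($869M), VistaNet→Band E ($908M); total welfare W = $2709M.
VistaNet receives Band E at value $908M, so the others get W − 908 = $1801M.
Without VistaNet: best allocation of the remaining 2 bidders over all 3 bands is TerraLink→Band E ($915M), Pulse→Band D ($939M), total $1854M.
VCG payment = (others' best without VistaNet) − (others' welfare with VistaNet) = 1854 − 1801 = $53M.

VistaNet pays $53M.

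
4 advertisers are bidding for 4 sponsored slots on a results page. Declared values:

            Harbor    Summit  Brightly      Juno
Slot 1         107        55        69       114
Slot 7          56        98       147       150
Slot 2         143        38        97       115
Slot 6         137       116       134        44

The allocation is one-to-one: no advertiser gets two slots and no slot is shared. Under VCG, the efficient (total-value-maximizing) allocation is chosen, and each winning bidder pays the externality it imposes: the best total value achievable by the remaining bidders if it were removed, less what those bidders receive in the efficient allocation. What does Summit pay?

Efficient allocation: Harbor→Slot 2 ($143), Summit→Slot 6 ($116), Brightly→Slot 7 ($147), Juno→Slot 1 ($114); total welfare W = $520.
Summit receives Slot 6 at value $116, so the others get W − 116 = $404.
Without Summit: best allocation of the remaining 3 bidders over all 4 slots is Harbor→Slot 2 ($143), Brightly→Slot 6 ($134), Juno→Slot 7 ($150), total $427.
VCG payment = (others' best without Summit) − (others' welfare with Summit) = 427 − 404 = $23.

Summit pays $23.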